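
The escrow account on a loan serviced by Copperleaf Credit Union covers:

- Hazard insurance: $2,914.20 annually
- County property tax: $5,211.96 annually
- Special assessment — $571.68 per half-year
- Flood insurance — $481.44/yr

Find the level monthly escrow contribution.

Hazard insurance: $2,914.20 per year
County property tax: $5,211.96 per year
Special assessment: $571.68 × 2 = $1,143.36 per year
Flood insurance: $481.44 per year
Combined annual = $2,914.20 + $5,211.96 + $1,143.36 + $481.44 = $9,750.96
Base monthly escrow = $9,750.96 / 12 = $812.58

$812.58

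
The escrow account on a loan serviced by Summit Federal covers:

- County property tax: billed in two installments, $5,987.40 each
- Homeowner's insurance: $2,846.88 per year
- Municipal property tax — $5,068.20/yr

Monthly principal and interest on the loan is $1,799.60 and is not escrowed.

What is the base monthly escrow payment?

County property tax: $5,987.40 × 2 = $11,974.80
Homeowner's insurance: $2,846.88
Municipal property tax: $5,068.20
Total annual escrow = $11,974.80 + $2,846.88 + $5,068.20 = $19,889.88
Monthly = $19,889.88 / 12 = $1,657.49

$1,657.49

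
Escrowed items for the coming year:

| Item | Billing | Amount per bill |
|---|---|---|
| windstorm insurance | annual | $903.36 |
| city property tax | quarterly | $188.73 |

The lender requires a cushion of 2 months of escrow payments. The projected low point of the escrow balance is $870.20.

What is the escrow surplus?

Windstorm insurance = $903.36/yr
City property tax = $188.73 × 4 = $754.92/yr
Yearly total = $903.36 + $754.92 = $1,658.28
Base monthly escrow = $1,658.28 ÷ 12 = $138.19
Required cushion = 2 × $138.19 = $276.38
Surplus = $870.20 − $276.38 = $593.82

$593.82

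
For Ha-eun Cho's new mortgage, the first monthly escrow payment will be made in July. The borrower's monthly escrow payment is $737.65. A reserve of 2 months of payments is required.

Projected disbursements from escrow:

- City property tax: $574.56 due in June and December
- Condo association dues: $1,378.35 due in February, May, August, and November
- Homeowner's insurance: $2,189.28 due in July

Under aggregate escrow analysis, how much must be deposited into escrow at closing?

$3,567.63

Cushion = 2 × $737.65 = $1,475.30
Trial balance (start $0, +$737.65 each month, − disbursements):
  Jul: +$737.65 − $2,189.28 → -$1,451.63
  Aug: +$737.65 − $1,378.35 → -$2,092.33
  Sep: +$737.65 → -$1,354.68
  Oct: +$737.65 → -$617.03
  Nov: +$737.65 − $1,378.35 → -$1,257.73
  Dec: +$737.65 − $574.56 → -$1,094.64
  Jan: +$737.65 → -$356.99
  Feb: +$737.65 − $1,378.35 → -$997.69
  Mar: +$737.65 → -$260.04
  Apr: +$737.65 → $477.61
  May: +$737.65 − $1,378.35 → -$163.09
  Jun: +$737.65 − $574.56 → $0.00
Lowest trial balance = -$2,092.33 (Aug)
Initial deposit = cushion − low point = $1,475.30 − (-$2,092.33) = $3,567.63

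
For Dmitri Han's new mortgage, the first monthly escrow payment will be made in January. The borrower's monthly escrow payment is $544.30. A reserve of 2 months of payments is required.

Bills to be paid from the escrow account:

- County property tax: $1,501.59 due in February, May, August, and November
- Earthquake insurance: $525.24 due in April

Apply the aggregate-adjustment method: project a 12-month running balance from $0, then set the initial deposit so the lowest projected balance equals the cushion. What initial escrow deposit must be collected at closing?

$1,895.52

Cushion = 2 × $544.30 = $1,088.60
Trial balance (start $0, +$544.30 each month, − disbursements):
  Jan: +$544.30 → $544.30
  Feb: +$544.30 − $1,501.59 → -$412.99
  Mar: +$544.30 → $131.31
  Apr: +$544.30 − $525.24 → $150.37
  May: +$544.30 − $1,501.59 → -$806.92
  Jun: +$544.30 → -$262.62
  Jul: +$544.30 → $281.68
  Aug: +$544.30 − $1,501.59 → -$675.61
  Sep: +$544.30 → -$131.31
  Oct: +$544.30 → $412.99
  Nov: +$544.30 − $1,501.59 → -$544.30
  Dec: +$544.30 → $0.00
Lowest trial balance = -$806.92 (May)
Initial deposit = cushion − low point = $1,088.60 − (-$806.92) = $1,895.52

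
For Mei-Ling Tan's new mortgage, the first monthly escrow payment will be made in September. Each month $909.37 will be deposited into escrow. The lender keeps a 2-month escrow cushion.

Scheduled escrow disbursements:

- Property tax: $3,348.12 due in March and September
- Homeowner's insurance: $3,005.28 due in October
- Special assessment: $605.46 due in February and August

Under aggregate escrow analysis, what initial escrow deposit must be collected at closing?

Cushion = 2 × $909.37 = $1,818.74
Trial balance (start $0, +$909.37 each month, − disbursements):
  Sep: +$909.37 − $3,348.12 → -$2,438.75
  Oct: +$909.37 − $3,005.28 → -$4,534.66
  Nov: +$909.37 → -$3,625.29
  Dec: +$909.37 → -$2,715.92
  Jan: +$909.37 → -$1,806.55
  Feb: +$909.37 − $605.46 → -$1,502.64
  Mar: +$909.37 − $3,348.12 → -$3,941.39
  Apr: +$909.37 → -$3,032.02
  May: +$909.37 → -$2,122.65
  Jun: +$909.37 → -$1,213.28
  Jul: +$909.37 → -$303.91
  Aug: +$909.37 − $605.46 → $0.00
Lowest trial balance = -$4,534.66 (Oct)
Initial deposit = cushion − low point = $1,818.74 − (-$4,534.66) = $6,353.40

$6,353.40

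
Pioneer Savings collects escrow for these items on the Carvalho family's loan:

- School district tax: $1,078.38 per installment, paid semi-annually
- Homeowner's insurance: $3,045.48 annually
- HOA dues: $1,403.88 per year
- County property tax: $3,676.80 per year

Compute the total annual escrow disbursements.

$10,282.92

School district tax: $1,078.38 × 2 = $2,156.76/yr
Homeowner's insurance: $3,045.48/yr
HOA dues: $1,403.88/yr
County property tax: $3,676.80/yr
Yearly total = $10,282.92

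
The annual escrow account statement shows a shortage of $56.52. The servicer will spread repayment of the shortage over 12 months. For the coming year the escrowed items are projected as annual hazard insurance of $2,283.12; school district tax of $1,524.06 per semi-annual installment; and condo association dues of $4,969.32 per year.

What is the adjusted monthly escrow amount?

Hazard insurance = $2,283.12 per year
School district tax = $1,524.06 × 2 = $3,048.12 per year
Condo association dues = $4,969.32 per year
Total annual escrow = $2,283.12 + $3,048.12 + $4,969.32 = $10,300.56
Monthly = $10,300.56 / 12 = $858.38
Monthly shortage recovery: $56.52 ÷ 12 = $4.71
Adjusted monthly = $858.38 + $4.71 = $863.09

$863.09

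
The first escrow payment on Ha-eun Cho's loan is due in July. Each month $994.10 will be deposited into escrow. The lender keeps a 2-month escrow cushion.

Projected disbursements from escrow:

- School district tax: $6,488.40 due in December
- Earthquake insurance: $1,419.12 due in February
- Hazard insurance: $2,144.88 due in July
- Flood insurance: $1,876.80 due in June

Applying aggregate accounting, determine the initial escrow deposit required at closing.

Cushion = 2 × $994.10 = $1,988.20
Trial balance (start $0, +$994.10 each month, − disbursements):
  Jul: +$994.10 − $2,144.88 → -$1,150.78
  Aug: +$994.10 → -$156.68
  Sep: +$994.10 → $837.42
  Oct: +$994.10 → $1,831.52
  Nov: +$994.10 → $2,825.62
  Dec: +$994.10 − $6,488.40 → -$2,668.68
  Jan: +$994.10 → -$1,674.58
  Feb: +$994.10 − $1,419.12 → -$2,099.60
  Mar: +$994.10 → -$1,105.50
  Apr: +$994.10 → -$111.40
  May: +$994.10 → $882.70
  Jun: +$994.10 − $1,876.80 → $0.00
Lowest trial balance = -$2,668.68 (Dec)
Initial deposit = cushion − low point = $1,988.20 − (-$2,668.68) = $4,656.88

$4,656.88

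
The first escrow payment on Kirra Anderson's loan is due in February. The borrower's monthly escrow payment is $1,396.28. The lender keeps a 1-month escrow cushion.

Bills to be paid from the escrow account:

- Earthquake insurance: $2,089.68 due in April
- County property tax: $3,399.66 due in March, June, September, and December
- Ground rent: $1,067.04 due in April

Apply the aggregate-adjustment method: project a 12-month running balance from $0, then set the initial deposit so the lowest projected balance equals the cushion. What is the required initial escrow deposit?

Cushion = 1 × $1,396.28 = $1,396.28
Trial balance (start $0, +$1,396.28 each month, − disbursements):
  Feb: +$1,396.28 → $1,396.28
  Mar: +$1,396.28 − $3,399.66 → -$607.10
  Apr: +$1,396.28 − $3,156.72 → -$2,367.54
  May: +$1,396.28 → -$971.26
  Jun: +$1,396.28 − $3,399.66 → -$2,974.64
  Jul: +$1,396.28 → -$1,578.36
  Aug: +$1,396.28 → -$182.08
  Sep: +$1,396.28 − $3,399.66 → -$2,185.46
  Oct: +$1,396.28 → -$789.18
  Nov: +$1,396.28 → $607.10
  Dec: +$1,396.28 − $3,399.66 → -$1,396.28
  Jan: +$1,396.28 → $0.00
Lowest trial balance = -$2,974.64 (Jun)
Initial deposit = cushion − low point = $1,396.28 − (-$2,974.64) = $4,370.92

$4,370.92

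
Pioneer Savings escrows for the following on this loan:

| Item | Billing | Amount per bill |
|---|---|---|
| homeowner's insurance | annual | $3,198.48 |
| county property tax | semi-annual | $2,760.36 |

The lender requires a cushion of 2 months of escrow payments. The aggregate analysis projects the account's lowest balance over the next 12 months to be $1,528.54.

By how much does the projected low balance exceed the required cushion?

$75.34

Homeowner's insurance = $3,198.48/yr
County property tax = $2,760.36 × 2 = $5,520.72/yr
Yearly total = $3,198.48 + $5,520.72 = $8,719.20
Monthly escrow = $8,719.20 ÷ 12 = $726.60
Cushion = 2 × $726.60 = $1,453.20
Surplus = $1,528.54 − $1,453.20 = $75.34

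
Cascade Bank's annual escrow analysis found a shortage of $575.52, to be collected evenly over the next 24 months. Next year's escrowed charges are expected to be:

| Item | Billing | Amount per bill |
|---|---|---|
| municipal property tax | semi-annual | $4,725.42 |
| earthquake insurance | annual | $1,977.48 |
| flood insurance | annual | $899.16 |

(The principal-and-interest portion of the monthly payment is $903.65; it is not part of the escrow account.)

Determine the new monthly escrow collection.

Municipal property tax = $4,725.42 × 2 = $9,450.84 annually
Earthquake insurance = $1,977.48 annually
Flood insurance = $899.16 annually
Combined annual = $9,450.84 + $1,977.48 + $899.16 = $12,327.48
Monthly escrow = $12,327.48 / 12 = $1,027.29
Shortage spread = $575.52 / 24 = $23.98/mo
New monthly escrow = $1,027.29 + $23.98 = $1,051.27

$1,051.27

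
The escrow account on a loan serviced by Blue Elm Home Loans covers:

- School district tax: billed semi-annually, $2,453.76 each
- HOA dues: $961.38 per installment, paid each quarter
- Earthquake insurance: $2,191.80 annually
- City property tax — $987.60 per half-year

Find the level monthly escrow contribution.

$1,076.67

School district tax: $2,453.76 × 2 = $4,907.52 annually
HOA dues: $961.38 × 4 = $3,845.52 annually
Earthquake insurance: $2,191.80 annually
City property tax: $987.60 × 2 = $1,975.20 annually
Total annual escrow = $4,907.52 + $3,845.52 + $2,191.80 + $1,975.20 = $12,920.04
Monthly = $12,920.04 / 12 = $1,076.67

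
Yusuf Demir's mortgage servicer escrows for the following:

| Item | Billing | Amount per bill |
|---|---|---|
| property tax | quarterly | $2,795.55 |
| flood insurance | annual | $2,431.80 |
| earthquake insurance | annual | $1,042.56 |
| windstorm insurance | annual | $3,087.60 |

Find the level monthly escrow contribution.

Property tax — $2,795.55 × 4 = $11,182.20/yr
Flood insurance — $2,431.80/yr
Earthquake insurance — $1,042.56/yr
Windstorm insurance — $3,087.60/yr
Yearly total = $17,744.16
Base monthly escrow = $17,744.16 ÷ 12 = $1,478.68

$1,478.68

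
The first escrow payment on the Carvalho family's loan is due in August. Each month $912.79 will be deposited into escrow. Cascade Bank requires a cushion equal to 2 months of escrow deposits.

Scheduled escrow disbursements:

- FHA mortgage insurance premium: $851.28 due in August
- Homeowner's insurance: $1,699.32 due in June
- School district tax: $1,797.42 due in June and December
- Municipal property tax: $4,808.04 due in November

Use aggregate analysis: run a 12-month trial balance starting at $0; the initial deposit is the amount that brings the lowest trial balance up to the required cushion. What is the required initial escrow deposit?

Cushion = 2 × $912.79 = $1,825.58
Trial balance (start $0, +$912.79 each month, − disbursements):
  Aug: +$912.79 − $851.28 → $61.51
  Sep: +$912.79 → $974.30
  Oct: +$912.79 → $1,887.09
  Nov: +$912.79 − $4,808.04 → -$2,008.16
  Dec: +$912.79 − $1,797.42 → -$2,892.79
  Jan: +$912.79 → -$1,980.00
  Feb: +$912.79 → -$1,067.21
  Mar: +$912.79 → -$154.42
  Apr: +$912.79 → $758.37
  May: +$912.79 → $1,671.16
  Jun: +$912.79 − $3,496.74 → -$912.79
  Jul: +$912.79 → $0.00
Lowest trial balance = -$2,892.79 (Dec)
Initial deposit = cushion − low point = $1,825.58 − (-$2,892.79) = $4,718.37

$4,718.37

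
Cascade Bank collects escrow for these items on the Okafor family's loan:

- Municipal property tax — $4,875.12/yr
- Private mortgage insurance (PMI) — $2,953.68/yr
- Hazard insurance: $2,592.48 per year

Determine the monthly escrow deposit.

Municipal property tax: $4,875.12/yr
Private mortgage insurance (PMI): $2,953.68/yr
Hazard insurance: $2,592.48/yr
Yearly total = $10,421.28
Monthly escrow = $10,421.28 ÷ 12 = $868.44

$868.44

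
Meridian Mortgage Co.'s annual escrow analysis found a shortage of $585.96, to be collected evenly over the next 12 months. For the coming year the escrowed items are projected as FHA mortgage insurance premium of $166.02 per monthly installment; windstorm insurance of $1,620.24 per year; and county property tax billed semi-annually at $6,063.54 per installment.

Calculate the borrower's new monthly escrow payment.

FHA mortgage insurance premium = $166.02 × 12 = $1,992.24/yr
Windstorm insurance = $1,620.24/yr
County property tax = $6,063.54 × 2 = $12,127.08/yr
Total per year = $1,992.24 + $1,620.24 + $12,127.08 = $15,739.56
Monthly escrow = $15,739.56 / 12 = $1,311.63
Monthly shortage recovery: $585.96 ÷ 12 = $48.83
Adjusted monthly = $1,311.63 + $48.83 = $1,360.46

$1,360.46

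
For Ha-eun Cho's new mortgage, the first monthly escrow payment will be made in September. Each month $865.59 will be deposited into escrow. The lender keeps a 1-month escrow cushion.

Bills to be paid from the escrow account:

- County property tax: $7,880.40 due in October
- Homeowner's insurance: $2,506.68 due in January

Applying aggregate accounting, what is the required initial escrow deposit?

$7,014.81

Cushion = 1 × $865.59 = $865.59
Trial balance (start $0, +$865.59 each month, − disbursements):
  Sep: +$865.59 → $865.59
  Oct: +$865.59 − $7,880.40 → -$6,149.22
  Nov: +$865.59 → -$5,283.63
  Dec: +$865.59 → -$4,418.04
  Jan: +$865.59 − $2,506.68 → -$6,059.13
  Feb: +$865.59 → -$5,193.54
  Mar: +$865.59 → -$4,327.95
  Apr: +$865.59 → -$3,462.36
  May: +$865.59 → -$2,596.77
  Jun: +$865.59 → -$1,731.18
  Jul: +$865.59 → -$865.59
  Aug: +$865.59 → $0.00
Lowest trial balance = -$6,149.22 (Oct)
Initial deposit = cushion − low point = $865.59 − (-$6,149.22) = $7,014.81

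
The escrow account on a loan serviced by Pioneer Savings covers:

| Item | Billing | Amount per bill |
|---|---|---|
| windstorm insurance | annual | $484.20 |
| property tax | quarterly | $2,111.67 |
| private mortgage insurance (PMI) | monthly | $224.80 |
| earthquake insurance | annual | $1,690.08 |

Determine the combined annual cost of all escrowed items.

Windstorm insurance — $484.20 annually
Property tax — $2,111.67 × 4 = $8,446.68 annually
Private mortgage insurance (PMI) — $224.80 × 12 = $2,697.60 annually
Earthquake insurance — $1,690.08 annually
Yearly total = $484.20 + $8,446.68 + $2,697.60 + $1,690.08 = $13,318.56

$13,318.56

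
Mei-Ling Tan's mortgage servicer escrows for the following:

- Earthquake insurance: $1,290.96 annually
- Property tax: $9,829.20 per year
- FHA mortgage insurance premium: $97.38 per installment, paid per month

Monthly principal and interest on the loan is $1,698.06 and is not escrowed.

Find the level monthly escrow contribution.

Earthquake insurance — $1,290.96 per year
Property tax — $9,829.20 per year
FHA mortgage insurance premium — $97.38 × 12 = $1,168.56 per year
Total annual escrow = $12,288.72
Base monthly escrow = $12,288.72 / 12 = $1,024.06

$1,024.06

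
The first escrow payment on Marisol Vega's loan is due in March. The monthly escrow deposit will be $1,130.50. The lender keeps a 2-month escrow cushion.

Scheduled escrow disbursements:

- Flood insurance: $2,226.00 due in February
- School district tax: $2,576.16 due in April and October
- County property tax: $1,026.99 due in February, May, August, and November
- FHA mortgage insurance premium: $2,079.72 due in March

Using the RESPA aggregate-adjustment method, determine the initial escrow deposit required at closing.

$4,655.88

Cushion = 2 × $1,130.50 = $2,261.00
Trial balance (start $0, +$1,130.50 each month, − disbursements):
  Mar: +$1,130.50 − $2,079.72 → -$949.22
  Apr: +$1,130.50 − $2,576.16 → -$2,394.88
  May: +$1,130.50 − $1,026.99 → -$2,291.37
  Jun: +$1,130.50 → -$1,160.87
  Jul: +$1,130.50 → -$30.37
  Aug: +$1,130.50 − $1,026.99 → $73.14
  Sep: +$1,130.50 → $1,203.64
  Oct: +$1,130.50 − $2,576.16 → -$242.02
  Nov: +$1,130.50 − $1,026.99 → -$138.51
  Dec: +$1,130.50 → $991.99
  Jan: +$1,130.50 → $2,122.49
  Feb: +$1,130.50 − $3,252.99 → $0.00
Lowest trial balance = -$2,394.88 (Apr)
Initial deposit = cushion − low point = $2,261.00 − (-$2,394.88) = $4,655.88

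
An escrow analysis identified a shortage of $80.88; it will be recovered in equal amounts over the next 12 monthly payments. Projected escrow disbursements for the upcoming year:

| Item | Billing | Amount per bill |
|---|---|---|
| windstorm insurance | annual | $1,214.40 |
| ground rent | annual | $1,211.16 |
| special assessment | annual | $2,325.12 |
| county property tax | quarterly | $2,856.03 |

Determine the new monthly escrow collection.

$1,354.64

Windstorm insurance = $1,214.40 per year
Ground rent = $1,211.16 per year
Special assessment = $2,325.12 per year
County property tax = $2,856.03 × 4 = $11,424.12 per year
Annual escrow total = $16,174.80
Base monthly escrow = $16,174.80 ÷ 12 = $1,347.90
Shortage spread = $80.88 ÷ 12 = $6.74/mo
Adjusted monthly = $1,347.90 + $6.74 = $1,354.64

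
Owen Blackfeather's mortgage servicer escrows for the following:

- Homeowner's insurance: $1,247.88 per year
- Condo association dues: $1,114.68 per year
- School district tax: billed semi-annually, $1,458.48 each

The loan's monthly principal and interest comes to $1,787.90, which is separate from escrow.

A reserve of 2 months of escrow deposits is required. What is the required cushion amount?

Homeowner's insurance: $1,247.88
Condo association dues: $1,114.68
School district tax: $1,458.48 × 2 = $2,916.96
Total annual escrow = $5,279.52
Per month = $5,279.52 ÷ 12 = $439.96
Required cushion = 2 × $439.96 = $879.92

$879.92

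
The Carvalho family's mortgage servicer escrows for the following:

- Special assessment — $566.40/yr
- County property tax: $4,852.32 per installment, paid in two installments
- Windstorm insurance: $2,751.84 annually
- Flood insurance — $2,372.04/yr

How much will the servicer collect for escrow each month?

Special assessment — $566.40 annually
County property tax — $4,852.32 × 2 = $9,704.64 annually
Windstorm insurance — $2,751.84 annually
Flood insurance — $2,372.04 annually
Total per year = $566.40 + $9,704.64 + $2,751.84 + $2,372.04 = $15,394.92
Base monthly escrow = $15,394.92 / 12 = $1,282.91

$1,282.91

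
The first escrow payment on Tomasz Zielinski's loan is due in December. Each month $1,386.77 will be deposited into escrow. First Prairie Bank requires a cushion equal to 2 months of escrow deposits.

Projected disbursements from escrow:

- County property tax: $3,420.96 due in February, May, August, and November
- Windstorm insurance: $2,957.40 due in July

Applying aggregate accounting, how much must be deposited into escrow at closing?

$3,512.89

Cushion = 2 × $1,386.77 = $2,773.54
Trial balance (start $0, +$1,386.77 each month, − disbursements):
  Dec: +$1,386.77 → $1,386.77
  Jan: +$1,386.77 → $2,773.54
  Feb: +$1,386.77 − $3,420.96 → $739.35
  Mar: +$1,386.77 → $2,126.12
  Apr: +$1,386.77 → $3,512.89
  May: +$1,386.77 − $3,420.96 → $1,478.70
  Jun: +$1,386.77 → $2,865.47
  Jul: +$1,386.77 − $2,957.40 → $1,294.84
  Aug: +$1,386.77 − $3,420.96 → -$739.35
  Sep: +$1,386.77 → $647.42
  Oct: +$1,386.77 → $2,034.19
  Nov: +$1,386.77 − $3,420.96 → $0.00
Lowest trial balance = -$739.35 (Aug)
Initial deposit = cushion − low point = $2,773.54 − (-$739.35) = $3,512.89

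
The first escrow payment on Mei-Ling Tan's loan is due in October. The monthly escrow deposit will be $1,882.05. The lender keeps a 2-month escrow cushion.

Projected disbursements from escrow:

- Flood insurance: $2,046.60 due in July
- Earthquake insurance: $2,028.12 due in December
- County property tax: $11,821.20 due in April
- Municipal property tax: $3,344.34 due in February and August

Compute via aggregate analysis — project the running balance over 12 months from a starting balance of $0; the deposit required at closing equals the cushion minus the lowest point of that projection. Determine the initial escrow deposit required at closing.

$7,783.41

Cushion = 2 × $1,882.05 = $3,764.10
Trial balance (start $0, +$1,882.05 each month, − disbursements):
  Oct: +$1,882.05 → $1,882.05
  Nov: +$1,882.05 → $3,764.10
  Dec: +$1,882.05 − $2,028.12 → $3,618.03
  Jan: +$1,882.05 → $5,500.08
  Feb: +$1,882.05 − $3,344.34 → $4,037.79
  Mar: +$1,882.05 → $5,919.84
  Apr: +$1,882.05 − $11,821.20 → -$4,019.31
  May: +$1,882.05 → -$2,137.26
  Jun: +$1,882.05 → -$255.21
  Jul: +$1,882.05 − $2,046.60 → -$419.76
  Aug: +$1,882.05 − $3,344.34 → -$1,882.05
  Sep: +$1,882.05 → $0.00
Lowest trial balance = -$4,019.31 (Apr)
Initial deposit = cushion − low point = $3,764.10 − (-$4,019.31) = $7,783.41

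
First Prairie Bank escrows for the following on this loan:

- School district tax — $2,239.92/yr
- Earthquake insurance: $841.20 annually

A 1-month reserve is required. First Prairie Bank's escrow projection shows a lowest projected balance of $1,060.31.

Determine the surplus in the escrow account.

School district tax = $2,239.92 annually
Earthquake insurance = $841.20 annually
Total per year = $3,081.12
Monthly escrow = $3,081.12 ÷ 12 = $256.76
Required reserve = 1 × $256.76 = $256.76
Surplus = $1,060.31 − $256.76 = $803.55

$803.55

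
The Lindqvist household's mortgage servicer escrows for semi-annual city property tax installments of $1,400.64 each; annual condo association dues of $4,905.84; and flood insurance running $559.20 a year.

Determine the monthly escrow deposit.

$688.86

City property tax = $1,400.64 × 2 = $2,801.28
Condo association dues = $4,905.84
Flood insurance = $559.20
Total per year = $2,801.28 + $4,905.84 + $559.20 = $8,266.32
Base monthly escrow = $8,266.32 ÷ 12 = $688.86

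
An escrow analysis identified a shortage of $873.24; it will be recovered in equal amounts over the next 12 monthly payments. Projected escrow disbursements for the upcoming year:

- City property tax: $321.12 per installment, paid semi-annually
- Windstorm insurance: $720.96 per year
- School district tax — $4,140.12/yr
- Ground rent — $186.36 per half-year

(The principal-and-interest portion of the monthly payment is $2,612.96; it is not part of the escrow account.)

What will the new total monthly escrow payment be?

$562.44

City property tax — $321.12 × 2 = $642.24 per year
Windstorm insurance — $720.96 per year
School district tax — $4,140.12 per year
Ground rent — $186.36 × 2 = $372.72 per year
Yearly total = $642.24 + $720.96 + $4,140.12 + $372.72 = $5,876.04
Monthly = $5,876.04 / 12 = $489.67
Monthly shortage recovery: $873.24 / 12 = $72.77
New monthly escrow = $489.67 + $72.77 = $562.44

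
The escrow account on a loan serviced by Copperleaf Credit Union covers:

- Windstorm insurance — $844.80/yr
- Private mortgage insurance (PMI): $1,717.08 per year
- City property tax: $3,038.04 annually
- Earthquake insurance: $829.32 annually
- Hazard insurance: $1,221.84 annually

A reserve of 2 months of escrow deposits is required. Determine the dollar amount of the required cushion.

$1,275.18

Windstorm insurance: $844.80/yr
Private mortgage insurance (PMI): $1,717.08/yr
City property tax: $3,038.04/yr
Earthquake insurance: $829.32/yr
Hazard insurance: $1,221.84/yr
Total annual escrow = $7,651.08
Base monthly escrow = $7,651.08 / 12 = $637.59
Cushion = 2 × $637.59 = $1,275.18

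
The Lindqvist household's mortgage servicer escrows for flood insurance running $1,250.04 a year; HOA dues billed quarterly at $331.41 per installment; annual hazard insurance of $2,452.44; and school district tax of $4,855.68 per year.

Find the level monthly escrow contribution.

Flood insurance: $1,250.04 per year
HOA dues: $331.41 × 4 = $1,325.64 per year
Hazard insurance: $2,452.44 per year
School district tax: $4,855.68 per year
Combined annual = $1,250.04 + $1,325.64 + $2,452.44 + $4,855.68 = $9,883.80
Monthly escrow = $9,883.80 ÷ 12 = $823.65

$823.65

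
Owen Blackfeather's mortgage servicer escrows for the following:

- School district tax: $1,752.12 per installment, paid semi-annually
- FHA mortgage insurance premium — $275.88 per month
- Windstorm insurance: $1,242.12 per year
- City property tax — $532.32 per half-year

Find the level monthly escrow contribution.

School district tax: $1,752.12 × 2 = $3,504.24/yr
FHA mortgage insurance premium: $275.88 × 12 = $3,310.56/yr
Windstorm insurance: $1,242.12/yr
City property tax: $532.32 × 2 = $1,064.64/yr
Total annual escrow = $3,504.24 + $3,310.56 + $1,242.12 + $1,064.64 = $9,121.56
Per month = $9,121.56 / 12 = $760.13

$760.13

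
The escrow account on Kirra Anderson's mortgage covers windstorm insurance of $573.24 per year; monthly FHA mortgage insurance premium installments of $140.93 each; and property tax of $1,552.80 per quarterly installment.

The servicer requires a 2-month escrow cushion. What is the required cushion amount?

Windstorm insurance: $573.24 annually
FHA mortgage insurance premium: $140.93 × 12 = $1,691.16 annually
Property tax: $1,552.80 × 4 = $6,211.20 annually
Total per year = $8,475.60
Per month = $8,475.60 / 12 = $706.30
Cushion = 2 × $706.30 = $1,412.60

$1,412.60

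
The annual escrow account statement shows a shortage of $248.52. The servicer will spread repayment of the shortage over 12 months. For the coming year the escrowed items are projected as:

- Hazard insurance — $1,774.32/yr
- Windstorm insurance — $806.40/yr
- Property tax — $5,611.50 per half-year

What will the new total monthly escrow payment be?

$1,171.02

Hazard insurance = $1,774.32
Windstorm insurance = $806.40
Property tax = $5,611.50 × 2 = $11,223.00
Total per year = $13,803.72
Monthly = $13,803.72 / 12 = $1,150.31
Shortage per month = $248.52 ÷ 12 = $20.71
New monthly escrow = $1,150.31 + $20.71 = $1,171.02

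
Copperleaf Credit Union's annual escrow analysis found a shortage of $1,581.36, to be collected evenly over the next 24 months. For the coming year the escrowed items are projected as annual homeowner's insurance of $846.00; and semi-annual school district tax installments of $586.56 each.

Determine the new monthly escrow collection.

Homeowner's insurance — $846.00 per year
School district tax — $586.56 × 2 = $1,173.12 per year
Total per year = $846.00 + $1,173.12 = $2,019.12
Monthly = $2,019.12 ÷ 12 = $168.26
Monthly shortage recovery: $1,581.36 ÷ 24 = $65.89
Adjusted monthly = $168.26 + $65.89 = $234.15

$234.15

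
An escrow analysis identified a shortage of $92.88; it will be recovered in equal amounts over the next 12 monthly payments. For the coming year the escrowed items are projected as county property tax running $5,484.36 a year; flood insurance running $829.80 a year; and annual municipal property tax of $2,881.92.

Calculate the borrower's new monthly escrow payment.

County property tax — $5,484.36 annually
Flood insurance — $829.80 annually
Municipal property tax — $2,881.92 annually
Total per year = $9,196.08
Base monthly escrow = $9,196.08 ÷ 12 = $766.34
Shortage spread = $92.88 / 12 = $7.74/mo
New monthly escrow = $766.34 + $7.74 = $774.08

$774.08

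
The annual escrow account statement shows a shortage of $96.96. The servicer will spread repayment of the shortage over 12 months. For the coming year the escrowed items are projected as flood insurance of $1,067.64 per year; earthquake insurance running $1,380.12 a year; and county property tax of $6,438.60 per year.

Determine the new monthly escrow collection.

Flood insurance = $1,067.64 per year
Earthquake insurance = $1,380.12 per year
County property tax = $6,438.60 per year
Total per year = $8,886.36
Monthly = $8,886.36 / 12 = $740.53
Monthly shortage recovery: $96.96 ÷ 12 = $8.08
Adjusted monthly = $740.53 + $8.08 = $748.61

$748.61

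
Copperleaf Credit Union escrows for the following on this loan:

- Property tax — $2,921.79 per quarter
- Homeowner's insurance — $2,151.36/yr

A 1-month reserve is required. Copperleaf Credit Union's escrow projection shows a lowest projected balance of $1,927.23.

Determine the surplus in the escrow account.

$774.02

Property tax — $2,921.79 × 4 = $11,687.16/yr
Homeowner's insurance — $2,151.36/yr
Yearly total = $11,687.16 + $2,151.36 = $13,838.52
Per month = $13,838.52 ÷ 12 = $1,153.21
Cushion = 1 × $1,153.21 = $1,153.21
Surplus = $1,927.23 − $1,153.21 = $774.02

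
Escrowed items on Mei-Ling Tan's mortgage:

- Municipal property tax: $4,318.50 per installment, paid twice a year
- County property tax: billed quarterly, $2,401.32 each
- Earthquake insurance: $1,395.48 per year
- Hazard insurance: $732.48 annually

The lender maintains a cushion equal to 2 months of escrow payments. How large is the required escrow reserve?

$3,395.04

Municipal property tax = $4,318.50 × 2 = $8,637.00
County property tax = $2,401.32 × 4 = $9,605.28
Earthquake insurance = $1,395.48
Hazard insurance = $732.48
Total annual escrow = $20,370.24
Per month = $20,370.24 ÷ 12 = $1,697.52
Reserve = 2 × $1,697.52 = $3,395.04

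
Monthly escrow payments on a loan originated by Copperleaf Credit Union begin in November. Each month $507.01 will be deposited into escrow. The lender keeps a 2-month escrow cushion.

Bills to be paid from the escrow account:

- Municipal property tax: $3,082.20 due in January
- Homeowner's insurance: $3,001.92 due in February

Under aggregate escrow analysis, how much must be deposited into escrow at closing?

Cushion = 2 × $507.01 = $1,014.02
Trial balance (start $0, +$507.01 each month, − disbursements):
  Nov: +$507.01 → $507.01
  Dec: +$507.01 → $1,014.02
  Jan: +$507.01 − $3,082.20 → -$1,561.17
  Feb: +$507.01 − $3,001.92 → -$4,056.08
  Mar: +$507.01 → -$3,549.07
  Apr: +$507.01 → -$3,042.06
  May: +$507.01 → -$2,535.05
  Jun: +$507.01 → -$2,028.04
  Jul: +$507.01 → -$1,521.03
  Aug: +$507.01 → -$1,014.02
  Sep: +$507.01 → -$507.01
  Oct: +$507.01 → $0.00
Lowest trial balance = -$4,056.08 (Feb)
Initial deposit = cushion − low point = $1,014.02 − (-$4,056.08) = $5,070.10

$5,070.10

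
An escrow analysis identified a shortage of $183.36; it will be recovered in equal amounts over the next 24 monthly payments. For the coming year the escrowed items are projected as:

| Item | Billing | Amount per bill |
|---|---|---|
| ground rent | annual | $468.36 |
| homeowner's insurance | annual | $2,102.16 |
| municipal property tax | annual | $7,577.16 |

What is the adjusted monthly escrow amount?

$853.28

Ground rent — $468.36/yr
Homeowner's insurance — $2,102.16/yr
Municipal property tax — $7,577.16/yr
Total per year = $10,147.68
Per month = $10,147.68 ÷ 12 = $845.64
Shortage per month = $183.36 ÷ 24 = $7.64
Adjusted monthly = $845.64 + $7.64 = $853.28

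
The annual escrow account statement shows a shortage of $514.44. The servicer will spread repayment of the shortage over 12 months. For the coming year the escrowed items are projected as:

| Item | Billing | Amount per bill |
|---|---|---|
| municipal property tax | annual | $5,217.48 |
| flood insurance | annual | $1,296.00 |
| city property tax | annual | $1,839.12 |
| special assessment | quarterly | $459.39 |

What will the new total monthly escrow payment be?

$892.05

Municipal property tax: $5,217.48
Flood insurance: $1,296.00
City property tax: $1,839.12
Special assessment: $459.39 × 4 = $1,837.56
Total per year = $10,190.16
Per month = $10,190.16 / 12 = $849.18
Shortage per month = $514.44 / 12 = $42.87
Adjusted monthly = $849.18 + $42.87 = $892.05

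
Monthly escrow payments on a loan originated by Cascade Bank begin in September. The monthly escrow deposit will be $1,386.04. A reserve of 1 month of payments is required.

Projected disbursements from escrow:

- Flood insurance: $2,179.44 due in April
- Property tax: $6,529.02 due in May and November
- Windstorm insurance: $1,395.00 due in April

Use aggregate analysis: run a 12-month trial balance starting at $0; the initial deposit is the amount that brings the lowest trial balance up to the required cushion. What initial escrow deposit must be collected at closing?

Cushion = 1 × $1,386.04 = $1,386.04
Trial balance (start $0, +$1,386.04 each month, − disbursements):
  Sep: +$1,386.04 → $1,386.04
  Oct: +$1,386.04 → $2,772.08
  Nov: +$1,386.04 − $6,529.02 → -$2,370.90
  Dec: +$1,386.04 → -$984.86
  Jan: +$1,386.04 → $401.18
  Feb: +$1,386.04 → $1,787.22
  Mar: +$1,386.04 → $3,173.26
  Apr: +$1,386.04 − $3,574.44 → $984.86
  May: +$1,386.04 − $6,529.02 → -$4,158.12
  Jun: +$1,386.04 → -$2,772.08
  Jul: +$1,386.04 → -$1,386.04
  Aug: +$1,386.04 → $0.00
Lowest trial balance = -$4,158.12 (May)
Initial deposit = cushion − low point = $1,386.04 − (-$4,158.12) = $5,544.16

$5,544.16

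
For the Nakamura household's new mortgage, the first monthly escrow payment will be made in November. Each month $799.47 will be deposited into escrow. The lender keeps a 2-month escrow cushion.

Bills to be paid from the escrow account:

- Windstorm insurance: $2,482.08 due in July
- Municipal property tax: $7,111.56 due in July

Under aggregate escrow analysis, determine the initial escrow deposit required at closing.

$3,997.35

Cushion = 2 × $799.47 = $1,598.94
Trial balance (start $0, +$799.47 each month, − disbursements):
  Nov: +$799.47 → $799.47
  Dec: +$799.47 → $1,598.94
  Jan: +$799.47 → $2,398.41
  Feb: +$799.47 → $3,197.88
  Mar: +$799.47 → $3,997.35
  Apr: +$799.47 → $4,796.82
  May: +$799.47 → $5,596.29
  Jun: +$799.47 → $6,395.76
  Jul: +$799.47 − $9,593.64 → -$2,398.41
  Aug: +$799.47 → -$1,598.94
  Sep: +$799.47 → -$799.47
  Oct: +$799.47 → $0.00
Lowest trial balance = -$2,398.41 (Jul)
Initial deposit = cushion − low point = $1,598.94 − (-$2,398.41) = $3,997.35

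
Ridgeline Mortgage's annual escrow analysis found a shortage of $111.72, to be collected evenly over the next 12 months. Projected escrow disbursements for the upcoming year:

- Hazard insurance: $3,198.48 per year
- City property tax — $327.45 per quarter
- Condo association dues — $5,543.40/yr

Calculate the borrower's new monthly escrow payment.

$846.95

Hazard insurance = $3,198.48 annually
City property tax = $327.45 × 4 = $1,309.80 annually
Condo association dues = $5,543.40 annually
Total annual escrow = $10,051.68
Base monthly escrow = $10,051.68 / 12 = $837.64
Shortage per month = $111.72 / 12 = $9.31
New monthly escrow = $837.64 + $9.31 = $846.95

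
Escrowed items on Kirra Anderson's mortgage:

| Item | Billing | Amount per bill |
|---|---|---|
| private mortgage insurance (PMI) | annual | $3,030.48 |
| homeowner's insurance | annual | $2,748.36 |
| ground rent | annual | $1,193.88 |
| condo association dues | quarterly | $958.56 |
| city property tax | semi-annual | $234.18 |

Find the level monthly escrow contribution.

Private mortgage insurance (PMI) — $3,030.48
Homeowner's insurance — $2,748.36
Ground rent — $1,193.88
Condo association dues — $958.56 × 4 = $3,834.24
City property tax — $234.18 × 2 = $468.36
Total per year = $3,030.48 + $2,748.36 + $1,193.88 + $3,834.24 + $468.36 = $11,275.32
Monthly escrow = $11,275.32 ÷ 12 = $939.61

$939.61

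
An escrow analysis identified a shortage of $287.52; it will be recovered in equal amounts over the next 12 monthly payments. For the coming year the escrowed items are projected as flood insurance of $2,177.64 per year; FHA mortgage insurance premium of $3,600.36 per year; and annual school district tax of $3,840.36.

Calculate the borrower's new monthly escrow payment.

$825.49

Flood insurance = $2,177.64/yr
FHA mortgage insurance premium = $3,600.36/yr
School district tax = $3,840.36/yr
Yearly total = $2,177.64 + $3,600.36 + $3,840.36 = $9,618.36
Base monthly escrow = $9,618.36 / 12 = $801.53
Shortage per month = $287.52 ÷ 12 = $23.96
Adjusted monthly = $801.53 + $23.96 = $825.49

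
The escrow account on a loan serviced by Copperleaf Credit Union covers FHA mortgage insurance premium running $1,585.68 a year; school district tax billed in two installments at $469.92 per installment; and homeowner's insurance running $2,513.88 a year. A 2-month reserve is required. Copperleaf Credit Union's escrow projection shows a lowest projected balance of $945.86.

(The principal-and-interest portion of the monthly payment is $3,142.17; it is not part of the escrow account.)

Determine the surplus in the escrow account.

FHA mortgage insurance premium = $1,585.68 per year
School district tax = $469.92 × 2 = $939.84 per year
Homeowner's insurance = $2,513.88 per year
Yearly total = $5,039.40
Monthly = $5,039.40 ÷ 12 = $419.95
Required reserve = 2 × $419.95 = $839.90
Surplus = $945.86 − $839.90 = $105.96

$105.96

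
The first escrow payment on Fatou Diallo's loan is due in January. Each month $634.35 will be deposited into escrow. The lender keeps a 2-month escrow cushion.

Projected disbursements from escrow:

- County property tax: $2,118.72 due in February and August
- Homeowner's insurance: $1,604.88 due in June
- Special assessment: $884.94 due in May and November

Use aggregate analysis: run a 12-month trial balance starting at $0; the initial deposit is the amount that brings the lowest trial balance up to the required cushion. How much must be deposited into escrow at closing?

$2,921.16

Cushion = 2 × $634.35 = $1,268.70
Trial balance (start $0, +$634.35 each month, − disbursements):
  Jan: +$634.35 → $634.35
  Feb: +$634.35 − $2,118.72 → -$850.02
  Mar: +$634.35 → -$215.67
  Apr: +$634.35 → $418.68
  May: +$634.35 − $884.94 → $168.09
  Jun: +$634.35 − $1,604.88 → -$802.44
  Jul: +$634.35 → -$168.09
  Aug: +$634.35 − $2,118.72 → -$1,652.46
  Sep: +$634.35 → -$1,018.11
  Oct: +$634.35 → -$383.76
  Nov: +$634.35 − $884.94 → -$634.35
  Dec: +$634.35 → $0.00
Lowest trial balance = -$1,652.46 (Aug)
Initial deposit = cushion − low point = $1,268.70 − (-$1,652.46) = $2,921.16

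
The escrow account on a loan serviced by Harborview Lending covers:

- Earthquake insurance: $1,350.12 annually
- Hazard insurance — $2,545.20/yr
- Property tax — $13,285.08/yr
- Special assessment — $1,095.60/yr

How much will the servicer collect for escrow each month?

Earthquake insurance: $1,350.12 annually
Hazard insurance: $2,545.20 annually
Property tax: $13,285.08 annually
Special assessment: $1,095.60 annually
Annual escrow total = $1,350.12 + $2,545.20 + $13,285.08 + $1,095.60 = $18,276.00
Per month = $18,276.00 / 12 = $1,523.00

$1,523.00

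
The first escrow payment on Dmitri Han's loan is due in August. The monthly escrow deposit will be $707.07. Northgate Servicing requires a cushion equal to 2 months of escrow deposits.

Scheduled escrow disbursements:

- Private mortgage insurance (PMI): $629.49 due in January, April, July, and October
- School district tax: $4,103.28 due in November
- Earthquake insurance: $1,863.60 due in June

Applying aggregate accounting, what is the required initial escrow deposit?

Cushion = 2 × $707.07 = $1,414.14
Trial balance (start $0, +$707.07 each month, − disbursements):
  Aug: +$707.07 → $707.07
  Sep: +$707.07 → $1,414.14
  Oct: +$707.07 − $629.49 → $1,491.72
  Nov: +$707.07 − $4,103.28 → -$1,904.49
  Dec: +$707.07 → -$1,197.42
  Jan: +$707.07 − $629.49 → -$1,119.84
  Feb: +$707.07 → -$412.77
  Mar: +$707.07 → $294.30
  Apr: +$707.07 − $629.49 → $371.88
  May: +$707.07 → $1,078.95
  Jun: +$707.07 − $1,863.60 → -$77.58
  Jul: +$707.07 − $629.49 → $0.00
Lowest trial balance = -$1,904.49 (Nov)
Initial deposit = cushion − low point = $1,414.14 − (-$1,904.49) = $3,318.63

$3,318.63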